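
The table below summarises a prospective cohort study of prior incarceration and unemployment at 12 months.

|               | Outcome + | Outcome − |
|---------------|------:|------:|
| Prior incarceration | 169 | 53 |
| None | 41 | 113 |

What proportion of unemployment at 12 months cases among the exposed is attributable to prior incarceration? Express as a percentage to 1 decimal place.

65.0

Cells: a = 169, b = 53, c = 41, d = 113.
Risk in exposed = 169/222 = 0.76126; risk in unexposed = 41/154 = 0.26623.
RR = 0.76126/0.26623 = 2.85937
AR% = (RR − 1)/RR × 100 = (2.85937 − 1)/2.85937 × 100 = 65.0273%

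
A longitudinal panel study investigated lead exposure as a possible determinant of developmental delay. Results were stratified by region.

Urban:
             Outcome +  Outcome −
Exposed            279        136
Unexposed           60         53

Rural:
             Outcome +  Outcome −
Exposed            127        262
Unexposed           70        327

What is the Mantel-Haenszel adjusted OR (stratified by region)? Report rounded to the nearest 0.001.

OR_MH = Σ(aᵢdᵢ/nᵢ) / Σ(bᵢcᵢ/nᵢ), where nᵢ is the stratum total.
Stratum 1 (Urban): n = 528; a·d/n = 279·53/528 = 28.0057; b·c/n = 136·60/528 = 15.4545
Stratum 2 (Rural): n = 786; a·d/n = 127·327/786 = 52.8359; b·c/n = 262·70/786 = 23.3333
OR_MH = (28.0057 + 52.8359) / (15.4545 + 23.3333) = 80.8416 / 38.7879 = 2.08420

2.084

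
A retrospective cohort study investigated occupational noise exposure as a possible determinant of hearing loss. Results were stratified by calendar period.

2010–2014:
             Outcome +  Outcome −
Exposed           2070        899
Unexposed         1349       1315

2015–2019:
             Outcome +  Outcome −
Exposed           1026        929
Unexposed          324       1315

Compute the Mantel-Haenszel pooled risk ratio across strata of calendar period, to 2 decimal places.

1.63

RR_MH = Σ(aᵢ·n₀ᵢ/nᵢ) / Σ(cᵢ·n₁ᵢ/nᵢ), with n₁ᵢ = aᵢ+bᵢ (exposed), n₀ᵢ = cᵢ+dᵢ (unexposed), nᵢ = n₁ᵢ+n₀ᵢ.
Stratum 1 (2010–2014): n₁ = 2969, n₀ = 2664, n = 5633; a·n₀/n = 2070·2664/5633 = 978.9597; c·n₁/n = 1349·2969/5633 = 711.0209
Stratum 2 (2015–2019): n₁ = 1955, n₀ = 1639, n = 3594; a·n₀/n = 1026·1639/3594 = 467.8948; c·n₁/n = 324·1955/3594 = 176.2437
RR_MH = (978.9597 + 467.8948) / (711.0209 + 176.2437) = 1446.8545 / 887.2647 = 1.63069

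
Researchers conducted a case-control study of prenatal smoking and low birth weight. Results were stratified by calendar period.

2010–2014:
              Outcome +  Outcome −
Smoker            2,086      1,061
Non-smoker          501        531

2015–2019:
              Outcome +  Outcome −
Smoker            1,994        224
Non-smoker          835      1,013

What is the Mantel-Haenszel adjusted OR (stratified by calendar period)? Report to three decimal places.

OR_MH = Σ(aᵢdᵢ/nᵢ) / Σ(bᵢcᵢ/nᵢ), where nᵢ is the stratum total.
Stratum 1 (2010–2014): n = 4179; a·d/n = 2086·531/4179 = 265.0553; b·c/n = 1061·501/4179 = 127.1981
Stratum 2 (2015–2019): n = 4066; a·d/n = 1994·1013/4066 = 496.7836; b·c/n = 224·835/4066 = 46.0010
OR_MH = (265.0553 + 496.7836) / (127.1981 + 46.0010) = 761.8388 / 173.1991 = 4.39863

4.399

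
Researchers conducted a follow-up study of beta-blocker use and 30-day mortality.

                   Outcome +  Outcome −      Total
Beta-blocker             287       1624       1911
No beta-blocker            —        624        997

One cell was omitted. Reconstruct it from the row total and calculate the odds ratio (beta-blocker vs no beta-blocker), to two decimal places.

0.30

The missing cell is in the unexposed row: 997 − 624 = 373.
So a = 287, b = 1624, c = 373, d = 624.
OR = (a·d)/(b·c) = (287 × 624) / (1624 × 373) = 179088 / 605752 = 0.29565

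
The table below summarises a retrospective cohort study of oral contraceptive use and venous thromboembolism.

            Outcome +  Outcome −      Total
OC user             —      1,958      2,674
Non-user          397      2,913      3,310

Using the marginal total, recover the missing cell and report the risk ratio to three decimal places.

The missing cell is in the exposed row: 2674 − 1958 = 716.
So a = 716, b = 1958, c = 397, d = 2913.
RR = [a/(a+b)] / [c/(c+d)] = (716/2674) / (397/3310) = 0.26776/0.11994 = 2.23249

2.232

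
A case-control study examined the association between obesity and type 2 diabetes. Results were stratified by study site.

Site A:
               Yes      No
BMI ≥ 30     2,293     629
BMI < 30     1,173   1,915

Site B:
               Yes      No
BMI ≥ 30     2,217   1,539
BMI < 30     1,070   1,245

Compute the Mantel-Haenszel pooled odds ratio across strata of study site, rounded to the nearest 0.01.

OR_MH = Σ(aᵢdᵢ/nᵢ) / Σ(bᵢcᵢ/nᵢ), where nᵢ is the stratum total.
Stratum 1 (Site A): n = 6010; a·d/n = 2293·1915/6010 = 730.6314; b·c/n = 629·1173/6010 = 122.7649
Stratum 2 (Site B): n = 6071; a·d/n = 2217·1245/6071 = 454.6475; b·c/n = 1539·1070/6071 = 271.2453
OR_MH = (730.6314 + 454.6475) / (122.7649 + 271.2453) = 1185.2790 / 394.0102 = 3.00824

3.01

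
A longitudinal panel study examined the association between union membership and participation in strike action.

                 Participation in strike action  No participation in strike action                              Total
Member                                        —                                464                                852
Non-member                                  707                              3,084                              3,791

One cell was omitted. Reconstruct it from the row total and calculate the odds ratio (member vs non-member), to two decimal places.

3.65

The missing cell is in the exposed row: 852 − 464 = 388.
So a = 388, b = 464, c = 707, d = 3084.
OR = (a·d)/(b·c) = (388 × 3084) / (464 × 707) = 1196592 / 328048 = 3.64761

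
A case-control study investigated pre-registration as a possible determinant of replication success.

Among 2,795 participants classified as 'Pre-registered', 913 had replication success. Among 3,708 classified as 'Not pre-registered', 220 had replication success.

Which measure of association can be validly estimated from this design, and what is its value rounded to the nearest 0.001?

From the description: a = 913, b = 1882, c = 220, d = 3488.
This is a case-control study: participants were sampled on outcome status, so risks in the source population cannot be estimated directly — relative risk is not valid here. The odds ratio is the appropriate measure.
OR = (a·d)/(b·c) = (913 × 3488) / (1882 × 220) = 3184544 / 414040 = 7.69139

7.691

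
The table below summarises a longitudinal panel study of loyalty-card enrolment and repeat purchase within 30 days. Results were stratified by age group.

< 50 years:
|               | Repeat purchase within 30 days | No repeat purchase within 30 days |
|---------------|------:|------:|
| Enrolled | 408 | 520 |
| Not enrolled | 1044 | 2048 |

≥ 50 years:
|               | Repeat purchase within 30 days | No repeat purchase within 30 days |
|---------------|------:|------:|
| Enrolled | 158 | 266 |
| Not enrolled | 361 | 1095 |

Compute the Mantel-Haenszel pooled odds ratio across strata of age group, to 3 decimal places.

1.611

OR_MH = Σ(aᵢdᵢ/nᵢ) / Σ(bᵢcᵢ/nᵢ), where nᵢ is the stratum total.
Stratum 1 (< 50 years): n = 4020; a·d/n = 408·2048/4020 = 207.8567; b·c/n = 520·1044/4020 = 135.0448
Stratum 2 (≥ 50 years): n = 1880; a·d/n = 158·1095/1880 = 92.0266; b·c/n = 266·361/1880 = 51.0777
OR_MH = (207.8567 + 92.0266) / (135.0448 + 51.0777) = 299.8833 / 186.1224 = 1.61122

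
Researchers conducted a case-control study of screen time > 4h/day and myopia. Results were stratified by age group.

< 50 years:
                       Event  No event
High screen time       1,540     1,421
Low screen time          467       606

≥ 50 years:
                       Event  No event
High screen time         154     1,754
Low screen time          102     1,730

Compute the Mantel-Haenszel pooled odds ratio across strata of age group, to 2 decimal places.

OR_MH = Σ(aᵢdᵢ/nᵢ) / Σ(bᵢcᵢ/nᵢ), where nᵢ is the stratum total.
Stratum 1 (< 50 years): n = 4034; a·d/n = 1540·606/4034 = 231.3436; b·c/n = 1421·467/4034 = 164.5035
Stratum 2 (≥ 50 years): n = 3740; a·d/n = 154·1730/3740 = 71.2353; b·c/n = 1754·102/3740 = 47.8364
OR_MH = (231.3436 + 71.2353) / (164.5035 + 47.8364) = 302.5789 / 212.3398 = 1.42497

1.42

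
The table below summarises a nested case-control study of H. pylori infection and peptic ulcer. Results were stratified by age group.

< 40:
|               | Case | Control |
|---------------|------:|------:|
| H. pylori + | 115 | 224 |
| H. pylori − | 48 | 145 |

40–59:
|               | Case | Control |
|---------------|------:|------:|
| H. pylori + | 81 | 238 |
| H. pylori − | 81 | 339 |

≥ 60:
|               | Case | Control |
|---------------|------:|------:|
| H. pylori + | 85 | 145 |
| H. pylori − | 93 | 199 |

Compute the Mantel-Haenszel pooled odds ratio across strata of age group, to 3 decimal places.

1.399

OR_MH = Σ(aᵢdᵢ/nᵢ) / Σ(bᵢcᵢ/nᵢ), where nᵢ is the stratum total.
Stratum 1 (< 40): n = 532; a·d/n = 115·145/532 = 31.3440; b·c/n = 224·48/532 = 20.2105
Stratum 2 (40–59): n = 739; a·d/n = 81·339/739 = 37.1570; b·c/n = 238·81/739 = 26.0866
Stratum 3 (≥ 60): n = 522; a·d/n = 85·199/522 = 32.4042; b·c/n = 145·93/522 = 25.8333
OR_MH = (31.3440 + 37.1570 + 32.4042) / (20.2105 + 26.0866 + 25.8333) = 100.9052 / 72.1305 = 1.39893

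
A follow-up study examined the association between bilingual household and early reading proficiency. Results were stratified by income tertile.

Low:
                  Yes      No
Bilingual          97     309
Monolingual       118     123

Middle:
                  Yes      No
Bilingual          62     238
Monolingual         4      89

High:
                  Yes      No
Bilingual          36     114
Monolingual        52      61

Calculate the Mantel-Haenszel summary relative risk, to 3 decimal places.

0.621

RR_MH = Σ(aᵢ·n₀ᵢ/nᵢ) / Σ(cᵢ·n₁ᵢ/nᵢ), with n₁ᵢ = aᵢ+bᵢ (exposed), n₀ᵢ = cᵢ+dᵢ (unexposed), nᵢ = n₁ᵢ+n₀ᵢ.
Stratum 1 (Low): n₁ = 406, n₀ = 241, n = 647; a·n₀/n = 97·241/647 = 36.1314; c·n₁/n = 118·406/647 = 74.0464
Stratum 2 (Middle): n₁ = 300, n₀ = 93, n = 393; a·n₀/n = 62·93/393 = 14.6718; c·n₁/n = 4·300/393 = 3.0534
Stratum 3 (High): n₁ = 150, n₀ = 113, n = 263; a·n₀/n = 36·113/263 = 15.4677; c·n₁/n = 52·150/263 = 29.6578
RR_MH = (36.1314 + 14.6718 + 15.4677) / (74.0464 + 3.0534 + 29.6578) = 66.2708 / 106.7576 = 0.62076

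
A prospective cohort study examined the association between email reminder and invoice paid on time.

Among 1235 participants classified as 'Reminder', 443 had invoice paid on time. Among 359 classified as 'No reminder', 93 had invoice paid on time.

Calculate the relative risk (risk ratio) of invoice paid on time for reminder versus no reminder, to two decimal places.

1.38

From the description: a = 443, b = 792, c = 93, d = 266.
Risk in exposed = 443/1235 = 0.35870; risk in unexposed = 93/359 = 0.25905.
RR = 0.35870 / 0.25905 = 1.38468
The risk among the exposed is 1.38 times that among the unexposed.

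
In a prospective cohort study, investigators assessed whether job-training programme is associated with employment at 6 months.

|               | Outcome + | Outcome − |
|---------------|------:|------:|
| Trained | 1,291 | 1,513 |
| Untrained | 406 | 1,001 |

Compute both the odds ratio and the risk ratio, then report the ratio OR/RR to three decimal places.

1.318

Cells: a = 1291, b = 1513, c = 406, d = 1001.
OR = (1291·1001)/(1513·406) = 1292291/614278 = 2.10376
Risk in exposed = 1291/2804 = 0.46041; risk in unexposed = 406/1407 = 0.28856; RR = 1.59557
OR/RR = 2.10376 / 1.59557 = 1.31850
The outcome is not rare, so the OR lies further from 1 than the RR.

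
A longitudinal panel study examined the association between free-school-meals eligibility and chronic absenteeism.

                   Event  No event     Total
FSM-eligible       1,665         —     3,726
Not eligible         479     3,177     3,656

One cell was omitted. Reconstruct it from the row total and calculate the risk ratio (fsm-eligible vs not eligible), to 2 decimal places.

3.41

The missing cell is in the exposed row: 3726 − 1665 = 2061.
So a = 1665, b = 2061, c = 479, d = 3177.
RR = [a/(a+b)] / [c/(c+d)] = (1665/3726) / (479/3656) = 0.44686/0.13102 = 3.41069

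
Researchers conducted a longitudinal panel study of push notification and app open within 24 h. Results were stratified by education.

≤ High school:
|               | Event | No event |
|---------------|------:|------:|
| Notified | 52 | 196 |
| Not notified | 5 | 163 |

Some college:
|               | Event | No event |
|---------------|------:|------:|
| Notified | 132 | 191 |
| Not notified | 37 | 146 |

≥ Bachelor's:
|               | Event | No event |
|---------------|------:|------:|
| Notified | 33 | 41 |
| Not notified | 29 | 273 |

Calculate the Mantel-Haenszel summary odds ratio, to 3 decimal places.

4.230

OR_MH = Σ(aᵢdᵢ/nᵢ) / Σ(bᵢcᵢ/nᵢ), where nᵢ is the stratum total.
Stratum 1 (≤ High school): n = 416; a·d/n = 52·163/416 = 20.3750; b·c/n = 196·5/416 = 2.3558
Stratum 2 (Some college): n = 506; a·d/n = 132·146/506 = 38.0870; b·c/n = 191·37/506 = 13.9664
Stratum 3 (≥ Bachelor's): n = 376; a·d/n = 33·273/376 = 23.9601; b·c/n = 41·29/376 = 3.1622
OR_MH = (20.3750 + 38.0870 + 23.9601) / (2.3558 + 13.9664 + 3.1622) = 82.4221 / 19.4844 = 4.23016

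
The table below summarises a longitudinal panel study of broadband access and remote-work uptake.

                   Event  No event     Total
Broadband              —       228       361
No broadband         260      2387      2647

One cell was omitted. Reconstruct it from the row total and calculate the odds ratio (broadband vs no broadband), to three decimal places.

The missing cell is in the exposed row: 361 − 228 = 133.
So a = 133, b = 228, c = 260, d = 2387.
OR = (a·d)/(b·c) = (133 × 2387) / (228 × 260) = 317471 / 59280 = 5.35545

5.355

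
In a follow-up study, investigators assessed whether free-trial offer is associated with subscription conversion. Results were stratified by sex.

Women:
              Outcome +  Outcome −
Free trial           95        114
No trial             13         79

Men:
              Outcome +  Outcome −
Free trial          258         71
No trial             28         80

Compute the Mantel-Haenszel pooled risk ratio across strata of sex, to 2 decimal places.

3.08

RR_MH = Σ(aᵢ·n₀ᵢ/nᵢ) / Σ(cᵢ·n₁ᵢ/nᵢ), with n₁ᵢ = aᵢ+bᵢ (exposed), n₀ᵢ = cᵢ+dᵢ (unexposed), nᵢ = n₁ᵢ+n₀ᵢ.
Stratum 1 (Women): n₁ = 209, n₀ = 92, n = 301; a·n₀/n = 95·92/301 = 29.0365; c·n₁/n = 13·209/301 = 9.0266
Stratum 2 (Men): n₁ = 329, n₀ = 108, n = 437; a·n₀/n = 258·108/437 = 63.7620; c·n₁/n = 28·329/437 = 21.0801
RR_MH = (29.0365 + 63.7620) / (9.0266 + 21.0801) = 92.7986 / 30.1067 = 3.08233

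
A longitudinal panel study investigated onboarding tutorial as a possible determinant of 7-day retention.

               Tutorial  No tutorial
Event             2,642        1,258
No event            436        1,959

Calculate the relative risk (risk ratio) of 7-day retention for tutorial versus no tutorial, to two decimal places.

Reading the table with exposure as columns: a = 2642 (Tutorial, case), b = 436 (Tutorial, non-case), c = 1258 (No tutorial, case), d = 1959.
Risk in exposed = 2642/3078 = 0.85835; risk in unexposed = 1258/3217 = 0.39105.
RR = 0.85835 / 0.39105 = 2.19500
The risk among the exposed is 2.20 times that among the unexposed.

2.20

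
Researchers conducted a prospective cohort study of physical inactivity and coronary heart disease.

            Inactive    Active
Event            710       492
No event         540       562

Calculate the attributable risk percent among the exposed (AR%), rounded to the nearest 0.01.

Reading the table with exposure as columns: a = 710 (Inactive, case), b = 540 (Inactive, non-case), c = 492 (Active, case), d = 562.
Risk in exposed = 710/1250 = 0.56800; risk in unexposed = 492/1054 = 0.46679.
RR = 0.56800/0.46679 = 1.21681
AR% = (RR − 1)/RR × 100 = (1.21681 − 1)/1.21681 × 100 = 17.8181%

17.82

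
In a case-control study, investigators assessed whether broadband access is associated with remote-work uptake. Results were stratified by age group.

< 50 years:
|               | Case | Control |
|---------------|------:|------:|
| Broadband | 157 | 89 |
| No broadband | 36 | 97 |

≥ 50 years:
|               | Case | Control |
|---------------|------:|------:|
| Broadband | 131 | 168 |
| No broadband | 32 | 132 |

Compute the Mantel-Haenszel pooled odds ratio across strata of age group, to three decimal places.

OR_MH = Σ(aᵢdᵢ/nᵢ) / Σ(bᵢcᵢ/nᵢ), where nᵢ is the stratum total.
Stratum 1 (< 50 years): n = 379; a·d/n = 157·97/379 = 40.1821; b·c/n = 89·36/379 = 8.4538
Stratum 2 (≥ 50 years): n = 463; a·d/n = 131·132/463 = 37.3477; b·c/n = 168·32/463 = 11.6112
OR_MH = (40.1821 + 37.3477) / (8.4538 + 11.6112) = 77.5298 / 20.0651 = 3.86392

3.864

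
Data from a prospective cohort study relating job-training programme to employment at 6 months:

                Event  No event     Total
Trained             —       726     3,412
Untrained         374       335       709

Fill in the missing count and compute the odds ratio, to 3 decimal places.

3.314

The missing cell is in the exposed row: 3412 − 726 = 2686.
So a = 2686, b = 726, c = 374, d = 335.
OR = (a·d)/(b·c) = (2686 × 335) / (726 × 374) = 899810 / 271524 = 3.31392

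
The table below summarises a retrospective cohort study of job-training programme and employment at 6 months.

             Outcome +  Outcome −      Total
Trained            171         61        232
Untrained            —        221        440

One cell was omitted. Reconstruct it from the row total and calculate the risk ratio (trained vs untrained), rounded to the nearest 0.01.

The missing cell is in the unexposed row: 440 − 221 = 219.
So a = 171, b = 61, c = 219, d = 221.
RR = [a/(a+b)] / [c/(c+d)] = (171/232) / (219/440) = 0.73707/0.49773 = 1.48087

1.48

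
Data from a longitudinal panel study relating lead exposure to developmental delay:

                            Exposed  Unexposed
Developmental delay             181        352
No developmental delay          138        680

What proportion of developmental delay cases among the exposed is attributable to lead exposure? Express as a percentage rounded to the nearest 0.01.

39.89

Reading the table with exposure as columns: a = 181 (Exposed, case), b = 138 (Exposed, non-case), c = 352 (Unexposed, case), d = 680.
Risk in exposed = 181/319 = 0.56740; risk in unexposed = 352/1032 = 0.34109.
RR = 0.56740/0.34109 = 1.66351
AR% = (RR − 1)/RR × 100 = (1.66351 − 1)/1.66351 × 100 = 39.8861%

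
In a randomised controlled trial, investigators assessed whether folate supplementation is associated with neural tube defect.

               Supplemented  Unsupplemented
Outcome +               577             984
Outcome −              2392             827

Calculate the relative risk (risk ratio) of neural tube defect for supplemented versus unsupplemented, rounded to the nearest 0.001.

Reading the table with exposure as columns: a = 577 (Supplemented, case), b = 2392 (Supplemented, non-case), c = 984 (Unsupplemented, case), d = 827.
Risk in exposed = 577/2969 = 0.19434; risk in unexposed = 984/1811 = 0.54335.
RR = 0.19434 / 0.54335 = 0.35768
The risk is 64% lower among the exposed than among the unexposed.

0.358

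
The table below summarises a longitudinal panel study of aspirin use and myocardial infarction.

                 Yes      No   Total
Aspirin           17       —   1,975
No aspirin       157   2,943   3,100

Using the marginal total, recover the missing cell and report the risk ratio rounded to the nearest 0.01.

The missing cell is in the exposed row: 1975 − 17 = 1958.
So a = 17, b = 1958, c = 157, d = 2943.
RR = [a/(a+b)] / [c/(c+d)] = (17/1975) / (157/3100) = 0.00861/0.05065 = 0.16996

0.17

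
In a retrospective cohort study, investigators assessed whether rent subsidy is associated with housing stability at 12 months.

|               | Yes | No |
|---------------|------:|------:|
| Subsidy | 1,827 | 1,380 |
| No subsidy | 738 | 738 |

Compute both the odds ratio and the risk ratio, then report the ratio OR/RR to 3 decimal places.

Cells: a = 1827, b = 1380, c = 738, d = 738.
OR = (1827·738)/(1380·738) = 1348326/1018440 = 1.32391
Risk in exposed = 1827/3207 = 0.56969; risk in unexposed = 738/1476 = 0.50000; RR = 1.13938
OR/RR = 1.32391 / 1.13938 = 1.16196
The outcome is not rare, so the OR lies further from 1 than the RR.

1.162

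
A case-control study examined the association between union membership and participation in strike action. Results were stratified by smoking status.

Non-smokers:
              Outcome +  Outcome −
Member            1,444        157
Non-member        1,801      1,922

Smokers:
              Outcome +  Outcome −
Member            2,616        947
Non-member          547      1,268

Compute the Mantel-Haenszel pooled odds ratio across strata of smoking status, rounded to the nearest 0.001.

7.616

OR_MH = Σ(aᵢdᵢ/nᵢ) / Σ(bᵢcᵢ/nᵢ), where nᵢ is the stratum total.
Stratum 1 (Non-smokers): n = 5324; a·d/n = 1444·1922/5324 = 521.2938; b·c/n = 157·1801/5324 = 53.1099
Stratum 2 (Smokers): n = 5378; a·d/n = 2616·1268/5378 = 616.7884; b·c/n = 947·547/5378 = 96.3200
OR_MH = (521.2938 + 616.7884) / (53.1099 + 96.3200) = 1138.0822 / 149.4299 = 7.61616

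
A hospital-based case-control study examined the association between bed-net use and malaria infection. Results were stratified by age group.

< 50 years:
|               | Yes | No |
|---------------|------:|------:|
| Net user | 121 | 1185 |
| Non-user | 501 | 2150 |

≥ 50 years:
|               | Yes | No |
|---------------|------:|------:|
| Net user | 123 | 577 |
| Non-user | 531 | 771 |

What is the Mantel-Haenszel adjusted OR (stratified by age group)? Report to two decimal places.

0.37

OR_MH = Σ(aᵢdᵢ/nᵢ) / Σ(bᵢcᵢ/nᵢ), where nᵢ is the stratum total.
Stratum 1 (< 50 years): n = 3957; a·d/n = 121·2150/3957 = 65.7443; b·c/n = 1185·501/3957 = 150.0341
Stratum 2 (≥ 50 years): n = 2002; a·d/n = 123·771/2002 = 47.3691; b·c/n = 577·531/2002 = 153.0405
OR_MH = (65.7443 + 47.3691) / (150.0341 + 153.0405) = 113.1134 / 303.0746 = 0.37322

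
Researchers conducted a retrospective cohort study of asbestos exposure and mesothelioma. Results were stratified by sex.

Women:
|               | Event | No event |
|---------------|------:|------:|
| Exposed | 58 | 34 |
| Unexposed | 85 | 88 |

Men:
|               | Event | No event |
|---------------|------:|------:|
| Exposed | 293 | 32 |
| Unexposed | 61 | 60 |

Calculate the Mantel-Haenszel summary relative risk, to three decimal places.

1.587

RR_MH = Σ(aᵢ·n₀ᵢ/nᵢ) / Σ(cᵢ·n₁ᵢ/nᵢ), with n₁ᵢ = aᵢ+bᵢ (exposed), n₀ᵢ = cᵢ+dᵢ (unexposed), nᵢ = n₁ᵢ+n₀ᵢ.
Stratum 1 (Women): n₁ = 92, n₀ = 173, n = 265; a·n₀/n = 58·173/265 = 37.8642; c·n₁/n = 85·92/265 = 29.5094
Stratum 2 (Men): n₁ = 325, n₀ = 121, n = 446; a·n₀/n = 293·121/446 = 79.4910; c·n₁/n = 61·325/446 = 44.4507
RR_MH = (37.8642 + 79.4910) / (29.5094 + 44.4507) = 117.3552 / 73.9601 = 1.58674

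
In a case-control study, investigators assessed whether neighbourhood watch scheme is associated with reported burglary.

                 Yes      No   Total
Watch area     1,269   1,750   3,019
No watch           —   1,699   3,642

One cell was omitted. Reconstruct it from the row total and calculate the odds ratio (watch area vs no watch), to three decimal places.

The missing cell is in the unexposed row: 3642 − 1699 = 1943.
So a = 1269, b = 1750, c = 1943, d = 1699.
OR = (a·d)/(b·c) = (1269 × 1699) / (1750 × 1943) = 2156031 / 3400250 = 0.63408

0.634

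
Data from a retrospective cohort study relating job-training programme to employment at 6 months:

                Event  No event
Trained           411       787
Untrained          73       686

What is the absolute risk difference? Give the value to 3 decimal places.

0.247

Cells: a = 411, b = 787, c = 73, d = 686.
Risk in exposed = 411/1198 = 0.343072; risk in unexposed = 73/759 = 0.096179.
Risk difference = 0.343072 − 0.096179 = 0.246893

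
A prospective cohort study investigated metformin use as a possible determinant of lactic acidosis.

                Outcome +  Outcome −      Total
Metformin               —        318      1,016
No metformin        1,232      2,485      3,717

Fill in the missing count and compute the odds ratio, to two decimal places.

4.43

The missing cell is in the exposed row: 1016 − 318 = 698.
So a = 698, b = 318, c = 1232, d = 2485.
OR = (a·d)/(b·c) = (698 × 2485) / (318 × 1232) = 1734530 / 391776 = 4.42735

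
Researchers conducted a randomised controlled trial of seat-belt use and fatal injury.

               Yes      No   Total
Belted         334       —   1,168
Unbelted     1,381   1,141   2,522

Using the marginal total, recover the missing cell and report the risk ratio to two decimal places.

The missing cell is in the exposed row: 1168 − 334 = 834.
So a = 334, b = 834, c = 1381, d = 1141.
RR = [a/(a+b)] / [c/(c+d)] = (334/1168) / (1381/2522) = 0.28596/0.54758 = 0.52222

0.52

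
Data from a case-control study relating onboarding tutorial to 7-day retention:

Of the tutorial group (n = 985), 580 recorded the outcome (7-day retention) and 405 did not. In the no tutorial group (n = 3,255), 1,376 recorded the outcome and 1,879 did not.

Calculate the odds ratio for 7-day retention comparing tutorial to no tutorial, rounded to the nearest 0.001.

1.956

From the description: a = 580, b = 405, c = 1376, d = 1879.
OR = (a·d)/(b·c) = (580 × 1879) / (405 × 1376) = 1089820 / 557280 = 1.95561
The odds of 7-day retention are about 1.96 times as high in the tutorial group.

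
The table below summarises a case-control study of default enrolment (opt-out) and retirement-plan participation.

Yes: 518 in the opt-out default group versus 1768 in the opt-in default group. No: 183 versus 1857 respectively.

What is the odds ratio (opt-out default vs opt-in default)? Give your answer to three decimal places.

2.973

From the description: a = 518, b = 183, c = 1768, d = 1857.
OR = (a·d)/(b·c) = (518 × 1857) / (183 × 1768) = 961926 / 323544 = 2.97309
The odds of retirement-plan participation are about 2.97 times as high in the opt-out default group.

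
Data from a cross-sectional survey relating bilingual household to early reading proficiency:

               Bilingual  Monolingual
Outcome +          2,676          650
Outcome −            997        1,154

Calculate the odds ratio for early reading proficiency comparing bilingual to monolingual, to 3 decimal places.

4.765

Reading the table with exposure as columns: a = 2676 (Bilingual, case), b = 997 (Bilingual, non-case), c = 650 (Monolingual, case), d = 1154.
OR = (a·d)/(b·c) = (2676 × 1154) / (997 × 650) = 3088104 / 648050 = 4.76522
The odds of early reading proficiency are about 4.77 times as high in the bilingual group.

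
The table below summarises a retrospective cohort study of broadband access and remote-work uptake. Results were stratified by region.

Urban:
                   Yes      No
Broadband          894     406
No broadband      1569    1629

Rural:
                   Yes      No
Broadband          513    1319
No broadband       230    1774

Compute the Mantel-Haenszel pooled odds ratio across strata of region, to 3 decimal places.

2.542

OR_MH = Σ(aᵢdᵢ/nᵢ) / Σ(bᵢcᵢ/nᵢ), where nᵢ is the stratum total.
Stratum 1 (Urban): n = 4498; a·d/n = 894·1629/4498 = 323.7719; b·c/n = 406·1569/4498 = 141.6216
Stratum 2 (Rural): n = 3836; a·d/n = 513·1774/3836 = 237.2424; b·c/n = 1319·230/3836 = 79.0850
OR_MH = (323.7719 + 237.2424) / (141.6216 + 79.0850) = 561.0143 / 220.7066 = 2.54190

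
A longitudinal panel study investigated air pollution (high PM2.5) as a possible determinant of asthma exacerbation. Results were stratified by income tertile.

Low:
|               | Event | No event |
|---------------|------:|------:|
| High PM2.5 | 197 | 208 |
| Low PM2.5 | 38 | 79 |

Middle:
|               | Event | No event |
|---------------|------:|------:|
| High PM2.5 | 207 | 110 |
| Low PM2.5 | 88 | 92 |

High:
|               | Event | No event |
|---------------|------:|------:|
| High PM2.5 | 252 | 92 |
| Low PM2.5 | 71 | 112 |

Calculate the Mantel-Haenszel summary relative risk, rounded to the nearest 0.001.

1.566

RR_MH = Σ(aᵢ·n₀ᵢ/nᵢ) / Σ(cᵢ·n₁ᵢ/nᵢ), with n₁ᵢ = aᵢ+bᵢ (exposed), n₀ᵢ = cᵢ+dᵢ (unexposed), nᵢ = n₁ᵢ+n₀ᵢ.
Stratum 1 (Low): n₁ = 405, n₀ = 117, n = 522; a·n₀/n = 197·117/522 = 44.1552; c·n₁/n = 38·405/522 = 29.4828
Stratum 2 (Middle): n₁ = 317, n₀ = 180, n = 497; a·n₀/n = 207·180/497 = 74.9698; c·n₁/n = 88·317/497 = 56.1288
Stratum 3 (High): n₁ = 344, n₀ = 183, n = 527; a·n₀/n = 252·183/527 = 87.5066; c·n₁/n = 71·344/527 = 46.3454
RR_MH = (44.1552 + 74.9698 + 87.5066) / (29.4828 + 56.1288 + 46.3454) = 206.6316 / 131.9569 = 1.56590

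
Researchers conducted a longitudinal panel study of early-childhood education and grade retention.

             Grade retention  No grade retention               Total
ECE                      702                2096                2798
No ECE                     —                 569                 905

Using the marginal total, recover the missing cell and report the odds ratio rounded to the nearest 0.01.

The missing cell is in the unexposed row: 905 − 569 = 336.
So a = 702, b = 2096, c = 336, d = 569.
OR = (a·d)/(b·c) = (702 × 569) / (2096 × 336) = 399438 / 704256 = 0.56718

0.57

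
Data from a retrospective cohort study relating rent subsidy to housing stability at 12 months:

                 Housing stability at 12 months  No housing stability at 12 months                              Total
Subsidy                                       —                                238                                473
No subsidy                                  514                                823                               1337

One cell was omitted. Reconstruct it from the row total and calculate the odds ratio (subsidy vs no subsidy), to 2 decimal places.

1.58

The missing cell is in the exposed row: 473 − 238 = 235.
So a = 235, b = 238, c = 514, d = 823.
OR = (a·d)/(b·c) = (235 × 823) / (238 × 514) = 193405 / 122332 = 1.58098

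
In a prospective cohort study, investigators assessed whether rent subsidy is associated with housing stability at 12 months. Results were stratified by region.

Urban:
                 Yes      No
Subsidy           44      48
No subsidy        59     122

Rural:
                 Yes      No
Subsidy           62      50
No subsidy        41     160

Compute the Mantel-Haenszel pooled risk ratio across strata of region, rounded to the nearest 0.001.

RR_MH = Σ(aᵢ·n₀ᵢ/nᵢ) / Σ(cᵢ·n₁ᵢ/nᵢ), with n₁ᵢ = aᵢ+bᵢ (exposed), n₀ᵢ = cᵢ+dᵢ (unexposed), nᵢ = n₁ᵢ+n₀ᵢ.
Stratum 1 (Urban): n₁ = 92, n₀ = 181, n = 273; a·n₀/n = 44·181/273 = 29.1722; c·n₁/n = 59·92/273 = 19.8828
Stratum 2 (Rural): n₁ = 112, n₀ = 201, n = 313; a·n₀/n = 62·201/313 = 39.8147; c·n₁/n = 41·112/313 = 14.6709
RR_MH = (29.1722 + 39.8147) / (19.8828 + 14.6709) = 68.9869 / 34.5537 = 1.99651

1.997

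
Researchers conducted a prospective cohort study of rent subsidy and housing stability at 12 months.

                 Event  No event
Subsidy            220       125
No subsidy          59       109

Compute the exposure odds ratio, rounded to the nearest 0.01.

Cells: a = 220, b = 125, c = 59, d = 109.
OR = (a·d)/(b·c) = (220 × 109) / (125 × 59) = 23980 / 7375 = 3.25153
The odds of housing stability at 12 months are about 3.25 times as high in the subsidy group.

3.25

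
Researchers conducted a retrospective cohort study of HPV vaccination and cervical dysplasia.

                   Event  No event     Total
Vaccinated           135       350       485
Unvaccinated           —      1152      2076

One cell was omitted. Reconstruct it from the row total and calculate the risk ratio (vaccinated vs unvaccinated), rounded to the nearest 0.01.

0.63

The missing cell is in the unexposed row: 2076 − 1152 = 924.
So a = 135, b = 350, c = 924, d = 1152.
RR = [a/(a+b)] / [c/(c+d)] = (135/485) / (924/2076) = 0.27835/0.44509 = 0.62538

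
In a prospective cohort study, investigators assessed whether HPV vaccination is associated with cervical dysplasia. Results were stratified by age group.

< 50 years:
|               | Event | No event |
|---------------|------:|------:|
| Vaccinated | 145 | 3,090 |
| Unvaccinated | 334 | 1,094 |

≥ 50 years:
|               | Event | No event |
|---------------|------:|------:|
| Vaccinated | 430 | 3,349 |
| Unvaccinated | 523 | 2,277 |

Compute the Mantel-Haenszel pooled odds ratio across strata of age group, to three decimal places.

0.375

OR_MH = Σ(aᵢdᵢ/nᵢ) / Σ(bᵢcᵢ/nᵢ), where nᵢ is the stratum total.
Stratum 1 (< 50 years): n = 4663; a·d/n = 145·1094/4663 = 34.0189; b·c/n = 3090·334/4663 = 221.3296
Stratum 2 (≥ 50 years): n = 6579; a·d/n = 430·2277/6579 = 148.8235; b·c/n = 3349·523/6579 = 266.2300
OR_MH = (34.0189 + 148.8235) / (221.3296 + 266.2300) = 182.8424 / 487.5596 = 0.37502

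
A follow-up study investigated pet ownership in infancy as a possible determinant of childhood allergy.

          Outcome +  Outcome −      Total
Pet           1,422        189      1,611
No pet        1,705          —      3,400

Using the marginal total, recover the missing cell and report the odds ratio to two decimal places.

7.48

The missing cell is in the unexposed row: 3400 − 1705 = 1695.
So a = 1422, b = 189, c = 1705, d = 1695.
OR = (a·d)/(b·c) = (1422 × 1695) / (189 × 1705) = 2410290 / 322245 = 7.47968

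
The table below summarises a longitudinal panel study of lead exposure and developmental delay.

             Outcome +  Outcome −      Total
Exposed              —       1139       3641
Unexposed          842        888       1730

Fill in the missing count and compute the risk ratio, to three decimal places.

The missing cell is in the exposed row: 3641 − 1139 = 2502.
So a = 2502, b = 1139, c = 842, d = 888.
RR = [a/(a+b)] / [c/(c+d)] = (2502/3641) / (842/1730) = 0.68717/0.48671 = 1.41189

1.412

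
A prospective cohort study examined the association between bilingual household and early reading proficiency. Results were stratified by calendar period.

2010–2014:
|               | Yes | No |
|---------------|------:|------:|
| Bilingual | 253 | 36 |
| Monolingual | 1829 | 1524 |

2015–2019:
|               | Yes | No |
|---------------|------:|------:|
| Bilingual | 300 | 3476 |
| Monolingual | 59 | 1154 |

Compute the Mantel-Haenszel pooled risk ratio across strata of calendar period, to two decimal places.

1.61

RR_MH = Σ(aᵢ·n₀ᵢ/nᵢ) / Σ(cᵢ·n₁ᵢ/nᵢ), with n₁ᵢ = aᵢ+bᵢ (exposed), n₀ᵢ = cᵢ+dᵢ (unexposed), nᵢ = n₁ᵢ+n₀ᵢ.
Stratum 1 (2010–2014): n₁ = 289, n₀ = 3353, n = 3642; a·n₀/n = 253·3353/3642 = 232.9239; c·n₁/n = 1829·289/3642 = 145.1348
Stratum 2 (2015–2019): n₁ = 3776, n₀ = 1213, n = 4989; a·n₀/n = 300·1213/4989 = 72.9405; c·n₁/n = 59·3776/4989 = 44.6550
RR_MH = (232.9239 + 72.9405) / (145.1348 + 44.6550) = 305.8644 / 189.7899 = 1.61160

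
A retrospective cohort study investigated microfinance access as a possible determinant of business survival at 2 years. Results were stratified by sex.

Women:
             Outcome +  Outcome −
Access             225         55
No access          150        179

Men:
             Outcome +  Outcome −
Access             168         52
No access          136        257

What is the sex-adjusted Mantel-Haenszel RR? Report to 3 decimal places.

1.947

RR_MH = Σ(aᵢ·n₀ᵢ/nᵢ) / Σ(cᵢ·n₁ᵢ/nᵢ), with n₁ᵢ = aᵢ+bᵢ (exposed), n₀ᵢ = cᵢ+dᵢ (unexposed), nᵢ = n₁ᵢ+n₀ᵢ.
Stratum 1 (Women): n₁ = 280, n₀ = 329, n = 609; a·n₀/n = 225·329/609 = 121.5517; c·n₁/n = 150·280/609 = 68.9655
Stratum 2 (Men): n₁ = 220, n₀ = 393, n = 613; a·n₀/n = 168·393/613 = 107.7064; c·n₁/n = 136·220/613 = 48.8091
RR_MH = (121.5517 + 107.7064) / (68.9655 + 48.8091) = 229.2581 / 117.7747 = 1.94658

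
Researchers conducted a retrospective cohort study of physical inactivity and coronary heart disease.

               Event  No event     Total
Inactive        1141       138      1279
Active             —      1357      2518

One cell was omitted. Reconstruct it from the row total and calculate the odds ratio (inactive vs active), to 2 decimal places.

The missing cell is in the unexposed row: 2518 − 1357 = 1161.
So a = 1141, b = 138, c = 1161, d = 1357.
OR = (a·d)/(b·c) = (1141 × 1357) / (138 × 1161) = 1548337 / 160218 = 9.66394

9.66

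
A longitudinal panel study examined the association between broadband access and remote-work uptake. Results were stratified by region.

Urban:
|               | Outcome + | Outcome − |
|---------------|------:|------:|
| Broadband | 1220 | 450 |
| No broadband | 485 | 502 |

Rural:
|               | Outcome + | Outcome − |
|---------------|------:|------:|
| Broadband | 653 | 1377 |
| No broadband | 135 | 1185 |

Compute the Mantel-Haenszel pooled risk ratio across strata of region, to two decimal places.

RR_MH = Σ(aᵢ·n₀ᵢ/nᵢ) / Σ(cᵢ·n₁ᵢ/nᵢ), with n₁ᵢ = aᵢ+bᵢ (exposed), n₀ᵢ = cᵢ+dᵢ (unexposed), nᵢ = n₁ᵢ+n₀ᵢ.
Stratum 1 (Urban): n₁ = 1670, n₀ = 987, n = 2657; a·n₀/n = 1220·987/2657 = 453.1953; c·n₁/n = 485·1670/2657 = 304.8363
Stratum 2 (Rural): n₁ = 2030, n₀ = 1320, n = 3350; a·n₀/n = 653·1320/3350 = 257.3015; c·n₁/n = 135·2030/3350 = 81.8060
RR_MH = (453.1953 + 257.3015) / (304.8363 + 81.8060) = 710.4968 / 386.6423 = 1.83761

1.84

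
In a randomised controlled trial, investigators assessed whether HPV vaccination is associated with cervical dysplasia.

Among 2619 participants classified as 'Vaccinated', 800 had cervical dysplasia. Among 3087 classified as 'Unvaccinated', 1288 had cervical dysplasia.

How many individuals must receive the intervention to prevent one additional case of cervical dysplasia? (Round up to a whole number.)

Risk in treated group = 800/2619 = 0.30546; risk in control = 1288/3087 = 0.41723.
Absolute risk reduction = 0.41723 − 0.30546 = 0.11177
NNT = 1 / ARR = 1 / 0.11177 = 8.947 → round up → 9

9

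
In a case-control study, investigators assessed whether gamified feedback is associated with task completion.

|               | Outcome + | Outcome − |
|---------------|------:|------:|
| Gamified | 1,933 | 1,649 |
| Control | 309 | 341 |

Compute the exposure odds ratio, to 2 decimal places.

1.29

Cells: a = 1933, b = 1649, c = 309, d = 341.
OR = (a·d)/(b·c) = (1933 × 341) / (1649 × 309) = 659153 / 509541 = 1.29362
The odds of task completion are about 1.29 times as high in the gamified group.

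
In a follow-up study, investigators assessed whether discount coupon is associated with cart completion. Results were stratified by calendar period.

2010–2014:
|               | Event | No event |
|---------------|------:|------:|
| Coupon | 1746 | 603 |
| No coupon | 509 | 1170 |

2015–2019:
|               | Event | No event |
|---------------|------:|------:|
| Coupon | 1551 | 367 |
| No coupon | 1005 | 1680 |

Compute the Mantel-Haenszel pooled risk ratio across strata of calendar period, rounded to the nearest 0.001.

2.281

RR_MH = Σ(aᵢ·n₀ᵢ/nᵢ) / Σ(cᵢ·n₁ᵢ/nᵢ), with n₁ᵢ = aᵢ+bᵢ (exposed), n₀ᵢ = cᵢ+dᵢ (unexposed), nᵢ = n₁ᵢ+n₀ᵢ.
Stratum 1 (2010–2014): n₁ = 2349, n₀ = 1679, n = 4028; a·n₀/n = 1746·1679/4028 = 727.7890; c·n₁/n = 509·2349/4028 = 296.8324
Stratum 2 (2015–2019): n₁ = 1918, n₀ = 2685, n = 4603; a·n₀/n = 1551·2685/4603 = 904.7219; c·n₁/n = 1005·1918/4603 = 418.7682
RR_MH = (727.7890 + 904.7219) / (296.8324 + 418.7682) = 1632.5109 / 715.6006 = 2.28132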